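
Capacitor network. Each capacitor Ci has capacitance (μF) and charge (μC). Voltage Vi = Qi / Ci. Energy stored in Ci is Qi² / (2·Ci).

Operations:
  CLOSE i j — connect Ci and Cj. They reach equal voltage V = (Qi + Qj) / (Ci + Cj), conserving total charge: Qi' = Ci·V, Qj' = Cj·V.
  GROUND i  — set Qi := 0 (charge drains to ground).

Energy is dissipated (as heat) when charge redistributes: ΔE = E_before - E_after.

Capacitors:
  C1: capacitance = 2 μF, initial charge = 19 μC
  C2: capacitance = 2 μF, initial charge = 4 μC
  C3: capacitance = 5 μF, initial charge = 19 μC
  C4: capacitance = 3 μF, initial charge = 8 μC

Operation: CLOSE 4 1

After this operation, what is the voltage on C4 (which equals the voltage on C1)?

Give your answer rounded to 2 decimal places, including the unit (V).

Initial: C1(2μF, Q=19μC, V=9.50V), C2(2μF, Q=4μC, V=2.00V), C3(5μF, Q=19μC, V=3.80V), C4(3μF, Q=8μC, V=2.67V)
Op 1: CLOSE 4-1: Q_total=27.00, C_total=5.00, V=5.40; Q4=16.20, Q1=10.80; dissipated=28.017

Answer: 5.40 V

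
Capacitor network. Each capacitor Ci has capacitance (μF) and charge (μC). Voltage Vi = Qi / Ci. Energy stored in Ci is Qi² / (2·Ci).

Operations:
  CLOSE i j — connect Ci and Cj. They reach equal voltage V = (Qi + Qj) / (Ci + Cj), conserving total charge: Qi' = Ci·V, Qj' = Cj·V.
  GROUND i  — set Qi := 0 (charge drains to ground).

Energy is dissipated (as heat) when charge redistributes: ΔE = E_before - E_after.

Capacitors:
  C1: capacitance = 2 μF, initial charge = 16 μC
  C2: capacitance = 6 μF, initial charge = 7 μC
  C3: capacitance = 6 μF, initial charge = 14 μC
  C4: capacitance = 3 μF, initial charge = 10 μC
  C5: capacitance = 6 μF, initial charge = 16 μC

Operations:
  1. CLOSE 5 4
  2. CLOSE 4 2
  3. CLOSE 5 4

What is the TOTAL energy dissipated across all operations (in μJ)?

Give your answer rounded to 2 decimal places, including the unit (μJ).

Answer: 4.73 μJ

Derivation:
Initial: C1(2μF, Q=16μC, V=8.00V), C2(6μF, Q=7μC, V=1.17V), C3(6μF, Q=14μC, V=2.33V), C4(3μF, Q=10μC, V=3.33V), C5(6μF, Q=16μC, V=2.67V)
Op 1: CLOSE 5-4: Q_total=26.00, C_total=9.00, V=2.89; Q5=17.33, Q4=8.67; dissipated=0.444
Op 2: CLOSE 4-2: Q_total=15.67, C_total=9.00, V=1.74; Q4=5.22, Q2=10.44; dissipated=2.966
Op 3: CLOSE 5-4: Q_total=22.56, C_total=9.00, V=2.51; Q5=15.04, Q4=7.52; dissipated=1.318
Total dissipated: 4.729 μJ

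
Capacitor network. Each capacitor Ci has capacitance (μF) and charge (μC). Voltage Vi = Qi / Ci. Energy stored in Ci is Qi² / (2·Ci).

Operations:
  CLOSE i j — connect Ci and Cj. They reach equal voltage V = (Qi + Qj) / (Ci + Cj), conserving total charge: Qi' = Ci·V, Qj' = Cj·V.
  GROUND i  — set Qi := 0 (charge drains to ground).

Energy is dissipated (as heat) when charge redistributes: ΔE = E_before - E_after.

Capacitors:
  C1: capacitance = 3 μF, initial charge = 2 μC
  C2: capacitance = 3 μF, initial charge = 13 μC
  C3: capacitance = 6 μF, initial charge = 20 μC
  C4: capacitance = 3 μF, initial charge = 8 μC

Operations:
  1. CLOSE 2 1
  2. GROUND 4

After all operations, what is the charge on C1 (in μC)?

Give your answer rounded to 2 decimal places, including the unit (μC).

Initial: C1(3μF, Q=2μC, V=0.67V), C2(3μF, Q=13μC, V=4.33V), C3(6μF, Q=20μC, V=3.33V), C4(3μF, Q=8μC, V=2.67V)
Op 1: CLOSE 2-1: Q_total=15.00, C_total=6.00, V=2.50; Q2=7.50, Q1=7.50; dissipated=10.083
Op 2: GROUND 4: Q4=0; energy lost=10.667
Final charges: Q1=7.50, Q2=7.50, Q3=20.00, Q4=0.00

Answer: 7.50 μC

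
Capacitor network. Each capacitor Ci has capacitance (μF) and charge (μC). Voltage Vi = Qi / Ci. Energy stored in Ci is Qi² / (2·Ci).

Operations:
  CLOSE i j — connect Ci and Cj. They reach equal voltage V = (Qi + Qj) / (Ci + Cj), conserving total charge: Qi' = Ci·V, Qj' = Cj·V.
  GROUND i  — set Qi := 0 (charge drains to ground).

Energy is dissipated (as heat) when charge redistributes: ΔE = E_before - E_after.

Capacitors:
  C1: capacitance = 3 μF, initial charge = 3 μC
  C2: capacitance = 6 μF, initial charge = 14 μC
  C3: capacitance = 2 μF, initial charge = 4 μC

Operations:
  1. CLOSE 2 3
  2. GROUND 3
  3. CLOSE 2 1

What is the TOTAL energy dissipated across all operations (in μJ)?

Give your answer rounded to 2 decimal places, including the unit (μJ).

Answer: 6.71 μJ

Derivation:
Initial: C1(3μF, Q=3μC, V=1.00V), C2(6μF, Q=14μC, V=2.33V), C3(2μF, Q=4μC, V=2.00V)
Op 1: CLOSE 2-3: Q_total=18.00, C_total=8.00, V=2.25; Q2=13.50, Q3=4.50; dissipated=0.083
Op 2: GROUND 3: Q3=0; energy lost=5.062
Op 3: CLOSE 2-1: Q_total=16.50, C_total=9.00, V=1.83; Q2=11.00, Q1=5.50; dissipated=1.562
Total dissipated: 6.708 μJ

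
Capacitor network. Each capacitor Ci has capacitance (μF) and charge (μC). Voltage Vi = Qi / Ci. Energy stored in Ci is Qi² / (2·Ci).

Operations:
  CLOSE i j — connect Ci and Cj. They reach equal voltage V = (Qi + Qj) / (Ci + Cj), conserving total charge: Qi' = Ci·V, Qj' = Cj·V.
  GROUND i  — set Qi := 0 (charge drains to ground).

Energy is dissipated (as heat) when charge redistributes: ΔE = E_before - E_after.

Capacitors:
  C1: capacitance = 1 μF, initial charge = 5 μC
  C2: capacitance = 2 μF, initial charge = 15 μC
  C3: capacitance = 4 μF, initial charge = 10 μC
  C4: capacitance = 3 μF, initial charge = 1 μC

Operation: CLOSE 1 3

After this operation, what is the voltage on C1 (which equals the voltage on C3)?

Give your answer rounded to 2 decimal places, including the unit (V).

Answer: 3.00 V

Derivation:
Initial: C1(1μF, Q=5μC, V=5.00V), C2(2μF, Q=15μC, V=7.50V), C3(4μF, Q=10μC, V=2.50V), C4(3μF, Q=1μC, V=0.33V)
Op 1: CLOSE 1-3: Q_total=15.00, C_total=5.00, V=3.00; Q1=3.00, Q3=12.00; dissipated=2.500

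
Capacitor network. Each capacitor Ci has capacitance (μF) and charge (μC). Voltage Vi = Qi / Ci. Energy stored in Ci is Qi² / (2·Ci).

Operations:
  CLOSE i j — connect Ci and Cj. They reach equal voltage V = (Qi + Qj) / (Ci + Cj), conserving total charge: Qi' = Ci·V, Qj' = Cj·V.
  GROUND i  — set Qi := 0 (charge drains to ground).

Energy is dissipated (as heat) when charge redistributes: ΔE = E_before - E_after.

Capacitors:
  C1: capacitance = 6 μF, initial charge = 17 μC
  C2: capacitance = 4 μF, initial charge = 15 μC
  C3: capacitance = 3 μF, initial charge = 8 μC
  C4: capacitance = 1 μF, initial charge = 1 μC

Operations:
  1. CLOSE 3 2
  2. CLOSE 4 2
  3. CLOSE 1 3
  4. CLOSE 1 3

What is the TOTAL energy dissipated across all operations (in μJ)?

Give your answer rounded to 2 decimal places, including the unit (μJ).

Initial: C1(6μF, Q=17μC, V=2.83V), C2(4μF, Q=15μC, V=3.75V), C3(3μF, Q=8μC, V=2.67V), C4(1μF, Q=1μC, V=1.00V)
Op 1: CLOSE 3-2: Q_total=23.00, C_total=7.00, V=3.29; Q3=9.86, Q2=13.14; dissipated=1.006
Op 2: CLOSE 4-2: Q_total=14.14, C_total=5.00, V=2.83; Q4=2.83, Q2=11.31; dissipated=2.090
Op 3: CLOSE 1-3: Q_total=26.86, C_total=9.00, V=2.98; Q1=17.90, Q3=8.95; dissipated=0.205
Op 4: CLOSE 1-3: Q_total=26.86, C_total=9.00, V=2.98; Q1=17.90, Q3=8.95; dissipated=0.000
Total dissipated: 3.300 μJ

Answer: 3.30 μJ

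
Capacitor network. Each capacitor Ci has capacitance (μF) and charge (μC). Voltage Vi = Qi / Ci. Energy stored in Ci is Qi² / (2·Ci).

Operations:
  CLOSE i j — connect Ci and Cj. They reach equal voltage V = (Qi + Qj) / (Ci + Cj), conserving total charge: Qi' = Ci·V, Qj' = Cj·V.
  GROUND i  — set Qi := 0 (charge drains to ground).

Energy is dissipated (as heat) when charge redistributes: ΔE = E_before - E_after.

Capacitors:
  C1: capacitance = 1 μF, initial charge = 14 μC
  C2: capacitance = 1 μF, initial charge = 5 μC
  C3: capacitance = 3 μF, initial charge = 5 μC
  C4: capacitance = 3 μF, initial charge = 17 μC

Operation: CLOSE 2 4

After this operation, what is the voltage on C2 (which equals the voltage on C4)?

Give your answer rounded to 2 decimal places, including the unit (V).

Answer: 5.50 V

Derivation:
Initial: C1(1μF, Q=14μC, V=14.00V), C2(1μF, Q=5μC, V=5.00V), C3(3μF, Q=5μC, V=1.67V), C4(3μF, Q=17μC, V=5.67V)
Op 1: CLOSE 2-4: Q_total=22.00, C_total=4.00, V=5.50; Q2=5.50, Q4=16.50; dissipated=0.167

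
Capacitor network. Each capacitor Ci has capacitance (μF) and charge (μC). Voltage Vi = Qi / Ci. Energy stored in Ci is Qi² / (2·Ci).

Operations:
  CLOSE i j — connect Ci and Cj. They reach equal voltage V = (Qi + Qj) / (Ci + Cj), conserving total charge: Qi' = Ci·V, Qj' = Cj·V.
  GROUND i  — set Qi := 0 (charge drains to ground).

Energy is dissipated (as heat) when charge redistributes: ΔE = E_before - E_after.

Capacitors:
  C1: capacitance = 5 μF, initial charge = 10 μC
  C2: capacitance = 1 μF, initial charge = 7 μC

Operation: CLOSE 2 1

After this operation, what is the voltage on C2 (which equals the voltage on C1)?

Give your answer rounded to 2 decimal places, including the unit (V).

Initial: C1(5μF, Q=10μC, V=2.00V), C2(1μF, Q=7μC, V=7.00V)
Op 1: CLOSE 2-1: Q_total=17.00, C_total=6.00, V=2.83; Q2=2.83, Q1=14.17; dissipated=10.417

Answer: 2.83 V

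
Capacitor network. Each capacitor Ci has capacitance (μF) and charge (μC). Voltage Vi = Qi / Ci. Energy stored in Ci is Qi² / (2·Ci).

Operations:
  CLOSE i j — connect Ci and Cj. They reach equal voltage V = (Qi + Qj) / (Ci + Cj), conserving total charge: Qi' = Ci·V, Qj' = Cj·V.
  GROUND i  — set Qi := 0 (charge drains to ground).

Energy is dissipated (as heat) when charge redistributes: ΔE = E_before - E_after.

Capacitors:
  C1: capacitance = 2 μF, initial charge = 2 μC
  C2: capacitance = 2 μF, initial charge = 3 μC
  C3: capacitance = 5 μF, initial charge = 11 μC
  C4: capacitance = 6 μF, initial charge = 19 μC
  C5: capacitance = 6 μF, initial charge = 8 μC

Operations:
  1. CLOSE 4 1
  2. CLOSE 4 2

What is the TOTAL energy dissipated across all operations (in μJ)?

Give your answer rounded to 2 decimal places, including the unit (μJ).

Answer: 4.47 μJ

Derivation:
Initial: C1(2μF, Q=2μC, V=1.00V), C2(2μF, Q=3μC, V=1.50V), C3(5μF, Q=11μC, V=2.20V), C4(6μF, Q=19μC, V=3.17V), C5(6μF, Q=8μC, V=1.33V)
Op 1: CLOSE 4-1: Q_total=21.00, C_total=8.00, V=2.62; Q4=15.75, Q1=5.25; dissipated=3.521
Op 2: CLOSE 4-2: Q_total=18.75, C_total=8.00, V=2.34; Q4=14.06, Q2=4.69; dissipated=0.949
Total dissipated: 4.470 μJ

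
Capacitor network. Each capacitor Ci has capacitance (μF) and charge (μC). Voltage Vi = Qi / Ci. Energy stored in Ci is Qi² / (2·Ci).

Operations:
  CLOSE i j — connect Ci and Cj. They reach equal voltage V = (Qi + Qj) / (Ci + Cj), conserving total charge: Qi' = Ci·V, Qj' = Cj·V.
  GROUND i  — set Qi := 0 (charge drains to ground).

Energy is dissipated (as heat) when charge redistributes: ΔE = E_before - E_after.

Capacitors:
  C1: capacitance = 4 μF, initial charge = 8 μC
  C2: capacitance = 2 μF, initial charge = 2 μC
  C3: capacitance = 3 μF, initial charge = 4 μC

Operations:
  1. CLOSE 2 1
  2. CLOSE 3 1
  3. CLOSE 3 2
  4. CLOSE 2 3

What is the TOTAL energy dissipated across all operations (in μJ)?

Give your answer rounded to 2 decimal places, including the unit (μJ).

Initial: C1(4μF, Q=8μC, V=2.00V), C2(2μF, Q=2μC, V=1.00V), C3(3μF, Q=4μC, V=1.33V)
Op 1: CLOSE 2-1: Q_total=10.00, C_total=6.00, V=1.67; Q2=3.33, Q1=6.67; dissipated=0.667
Op 2: CLOSE 3-1: Q_total=10.67, C_total=7.00, V=1.52; Q3=4.57, Q1=6.10; dissipated=0.095
Op 3: CLOSE 3-2: Q_total=7.90, C_total=5.00, V=1.58; Q3=4.74, Q2=3.16; dissipated=0.012
Op 4: CLOSE 2-3: Q_total=7.90, C_total=5.00, V=1.58; Q2=3.16, Q3=4.74; dissipated=0.000
Total dissipated: 0.774 μJ

Answer: 0.77 μJ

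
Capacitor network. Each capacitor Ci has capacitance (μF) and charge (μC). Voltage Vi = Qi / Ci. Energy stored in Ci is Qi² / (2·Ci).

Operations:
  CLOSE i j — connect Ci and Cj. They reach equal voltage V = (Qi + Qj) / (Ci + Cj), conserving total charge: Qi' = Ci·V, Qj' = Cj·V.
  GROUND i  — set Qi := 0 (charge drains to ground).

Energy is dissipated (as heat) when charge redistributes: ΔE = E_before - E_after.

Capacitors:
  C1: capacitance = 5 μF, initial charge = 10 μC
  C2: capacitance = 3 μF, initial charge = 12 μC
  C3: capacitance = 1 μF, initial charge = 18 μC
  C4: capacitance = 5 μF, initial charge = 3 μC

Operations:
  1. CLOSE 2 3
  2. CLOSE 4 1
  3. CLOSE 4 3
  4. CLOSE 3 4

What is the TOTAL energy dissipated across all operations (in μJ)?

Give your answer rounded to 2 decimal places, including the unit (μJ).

Initial: C1(5μF, Q=10μC, V=2.00V), C2(3μF, Q=12μC, V=4.00V), C3(1μF, Q=18μC, V=18.00V), C4(5μF, Q=3μC, V=0.60V)
Op 1: CLOSE 2-3: Q_total=30.00, C_total=4.00, V=7.50; Q2=22.50, Q3=7.50; dissipated=73.500
Op 2: CLOSE 4-1: Q_total=13.00, C_total=10.00, V=1.30; Q4=6.50, Q1=6.50; dissipated=2.450
Op 3: CLOSE 4-3: Q_total=14.00, C_total=6.00, V=2.33; Q4=11.67, Q3=2.33; dissipated=16.017
Op 4: CLOSE 3-4: Q_total=14.00, C_total=6.00, V=2.33; Q3=2.33, Q4=11.67; dissipated=0.000
Total dissipated: 91.967 μJ

Answer: 91.97 μJ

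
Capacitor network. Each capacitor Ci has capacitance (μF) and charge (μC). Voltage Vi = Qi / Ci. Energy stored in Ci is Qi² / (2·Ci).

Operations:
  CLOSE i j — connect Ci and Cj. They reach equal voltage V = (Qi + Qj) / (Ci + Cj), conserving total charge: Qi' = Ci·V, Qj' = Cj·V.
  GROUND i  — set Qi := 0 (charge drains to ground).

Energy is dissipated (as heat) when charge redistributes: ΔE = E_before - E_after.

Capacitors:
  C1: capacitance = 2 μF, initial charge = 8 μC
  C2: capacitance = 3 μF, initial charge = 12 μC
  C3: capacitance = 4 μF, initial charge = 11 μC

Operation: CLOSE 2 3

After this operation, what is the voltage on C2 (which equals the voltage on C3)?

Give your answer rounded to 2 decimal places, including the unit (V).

Answer: 3.29 V

Derivation:
Initial: C1(2μF, Q=8μC, V=4.00V), C2(3μF, Q=12μC, V=4.00V), C3(4μF, Q=11μC, V=2.75V)
Op 1: CLOSE 2-3: Q_total=23.00, C_total=7.00, V=3.29; Q2=9.86, Q3=13.14; dissipated=1.339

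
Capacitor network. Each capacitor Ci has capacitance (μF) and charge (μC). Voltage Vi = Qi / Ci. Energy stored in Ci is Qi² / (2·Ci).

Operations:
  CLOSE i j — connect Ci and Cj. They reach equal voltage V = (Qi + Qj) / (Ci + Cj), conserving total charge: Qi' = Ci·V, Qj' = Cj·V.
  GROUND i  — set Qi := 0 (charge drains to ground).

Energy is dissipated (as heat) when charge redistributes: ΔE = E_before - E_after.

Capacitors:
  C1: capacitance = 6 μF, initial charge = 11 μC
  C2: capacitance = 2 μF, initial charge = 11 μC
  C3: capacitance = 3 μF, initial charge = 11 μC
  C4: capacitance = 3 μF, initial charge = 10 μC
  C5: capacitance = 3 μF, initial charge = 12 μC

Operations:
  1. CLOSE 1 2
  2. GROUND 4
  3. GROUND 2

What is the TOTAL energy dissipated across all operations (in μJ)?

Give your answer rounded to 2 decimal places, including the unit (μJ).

Initial: C1(6μF, Q=11μC, V=1.83V), C2(2μF, Q=11μC, V=5.50V), C3(3μF, Q=11μC, V=3.67V), C4(3μF, Q=10μC, V=3.33V), C5(3μF, Q=12μC, V=4.00V)
Op 1: CLOSE 1-2: Q_total=22.00, C_total=8.00, V=2.75; Q1=16.50, Q2=5.50; dissipated=10.083
Op 2: GROUND 4: Q4=0; energy lost=16.667
Op 3: GROUND 2: Q2=0; energy lost=7.562
Total dissipated: 34.312 μJ

Answer: 34.31 μJ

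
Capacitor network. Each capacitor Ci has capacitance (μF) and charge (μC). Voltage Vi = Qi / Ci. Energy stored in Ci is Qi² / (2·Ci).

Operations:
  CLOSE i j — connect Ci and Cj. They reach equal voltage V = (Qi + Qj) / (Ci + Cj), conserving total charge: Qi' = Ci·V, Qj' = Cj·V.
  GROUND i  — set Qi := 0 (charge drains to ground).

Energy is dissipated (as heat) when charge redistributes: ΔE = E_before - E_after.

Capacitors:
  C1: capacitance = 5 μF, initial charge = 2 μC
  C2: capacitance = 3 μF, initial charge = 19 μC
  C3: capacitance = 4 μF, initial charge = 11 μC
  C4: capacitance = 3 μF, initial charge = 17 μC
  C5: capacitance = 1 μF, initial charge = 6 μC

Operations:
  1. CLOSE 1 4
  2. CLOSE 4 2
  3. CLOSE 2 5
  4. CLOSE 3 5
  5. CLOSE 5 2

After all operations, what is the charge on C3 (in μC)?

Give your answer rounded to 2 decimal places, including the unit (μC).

Answer: 12.61 μC

Derivation:
Initial: C1(5μF, Q=2μC, V=0.40V), C2(3μF, Q=19μC, V=6.33V), C3(4μF, Q=11μC, V=2.75V), C4(3μF, Q=17μC, V=5.67V), C5(1μF, Q=6μC, V=6.00V)
Op 1: CLOSE 1-4: Q_total=19.00, C_total=8.00, V=2.38; Q1=11.88, Q4=7.12; dissipated=26.004
Op 2: CLOSE 4-2: Q_total=26.12, C_total=6.00, V=4.35; Q4=13.06, Q2=13.06; dissipated=11.751
Op 3: CLOSE 2-5: Q_total=19.06, C_total=4.00, V=4.77; Q2=14.30, Q5=4.77; dissipated=1.016
Op 4: CLOSE 3-5: Q_total=15.77, C_total=5.00, V=3.15; Q3=12.61, Q5=3.15; dissipated=1.625
Op 5: CLOSE 5-2: Q_total=17.45, C_total=4.00, V=4.36; Q5=4.36, Q2=13.09; dissipated=0.975
Final charges: Q1=11.88, Q2=13.09, Q3=12.61, Q4=13.06, Q5=4.36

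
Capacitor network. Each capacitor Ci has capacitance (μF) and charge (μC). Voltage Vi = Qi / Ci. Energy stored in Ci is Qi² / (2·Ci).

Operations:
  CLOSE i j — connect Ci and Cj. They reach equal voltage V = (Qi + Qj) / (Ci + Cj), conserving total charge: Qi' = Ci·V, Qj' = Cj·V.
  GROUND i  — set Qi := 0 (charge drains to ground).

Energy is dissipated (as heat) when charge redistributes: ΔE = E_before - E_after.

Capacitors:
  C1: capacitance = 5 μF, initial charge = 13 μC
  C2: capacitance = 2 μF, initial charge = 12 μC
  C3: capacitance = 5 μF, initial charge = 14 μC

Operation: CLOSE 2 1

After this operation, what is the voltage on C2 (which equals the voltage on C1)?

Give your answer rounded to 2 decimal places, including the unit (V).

Answer: 3.57 V

Derivation:
Initial: C1(5μF, Q=13μC, V=2.60V), C2(2μF, Q=12μC, V=6.00V), C3(5μF, Q=14μC, V=2.80V)
Op 1: CLOSE 2-1: Q_total=25.00, C_total=7.00, V=3.57; Q2=7.14, Q1=17.86; dissipated=8.257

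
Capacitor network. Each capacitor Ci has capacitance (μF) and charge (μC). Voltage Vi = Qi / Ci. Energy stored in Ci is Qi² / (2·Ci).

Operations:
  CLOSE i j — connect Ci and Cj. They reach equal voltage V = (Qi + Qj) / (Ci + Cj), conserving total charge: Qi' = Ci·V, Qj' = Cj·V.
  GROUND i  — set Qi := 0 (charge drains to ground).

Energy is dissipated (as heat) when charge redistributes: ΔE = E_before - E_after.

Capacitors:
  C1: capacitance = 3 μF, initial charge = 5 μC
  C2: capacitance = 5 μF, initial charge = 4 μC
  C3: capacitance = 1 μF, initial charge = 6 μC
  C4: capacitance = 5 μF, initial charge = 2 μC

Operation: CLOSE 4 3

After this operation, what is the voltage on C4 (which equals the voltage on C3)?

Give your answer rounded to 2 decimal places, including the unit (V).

Initial: C1(3μF, Q=5μC, V=1.67V), C2(5μF, Q=4μC, V=0.80V), C3(1μF, Q=6μC, V=6.00V), C4(5μF, Q=2μC, V=0.40V)
Op 1: CLOSE 4-3: Q_total=8.00, C_total=6.00, V=1.33; Q4=6.67, Q3=1.33; dissipated=13.067

Answer: 1.33 V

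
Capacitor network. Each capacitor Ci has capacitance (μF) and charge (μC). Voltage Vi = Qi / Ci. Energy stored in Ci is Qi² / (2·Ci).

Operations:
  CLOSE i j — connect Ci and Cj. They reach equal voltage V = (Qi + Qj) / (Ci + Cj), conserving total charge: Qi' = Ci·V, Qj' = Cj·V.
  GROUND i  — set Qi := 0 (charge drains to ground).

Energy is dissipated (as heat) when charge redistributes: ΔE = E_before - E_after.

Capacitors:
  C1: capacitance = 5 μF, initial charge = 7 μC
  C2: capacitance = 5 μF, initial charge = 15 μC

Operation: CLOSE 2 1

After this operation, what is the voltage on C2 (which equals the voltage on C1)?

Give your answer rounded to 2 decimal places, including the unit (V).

Answer: 2.20 V

Derivation:
Initial: C1(5μF, Q=7μC, V=1.40V), C2(5μF, Q=15μC, V=3.00V)
Op 1: CLOSE 2-1: Q_total=22.00, C_total=10.00, V=2.20; Q2=11.00, Q1=11.00; dissipated=3.200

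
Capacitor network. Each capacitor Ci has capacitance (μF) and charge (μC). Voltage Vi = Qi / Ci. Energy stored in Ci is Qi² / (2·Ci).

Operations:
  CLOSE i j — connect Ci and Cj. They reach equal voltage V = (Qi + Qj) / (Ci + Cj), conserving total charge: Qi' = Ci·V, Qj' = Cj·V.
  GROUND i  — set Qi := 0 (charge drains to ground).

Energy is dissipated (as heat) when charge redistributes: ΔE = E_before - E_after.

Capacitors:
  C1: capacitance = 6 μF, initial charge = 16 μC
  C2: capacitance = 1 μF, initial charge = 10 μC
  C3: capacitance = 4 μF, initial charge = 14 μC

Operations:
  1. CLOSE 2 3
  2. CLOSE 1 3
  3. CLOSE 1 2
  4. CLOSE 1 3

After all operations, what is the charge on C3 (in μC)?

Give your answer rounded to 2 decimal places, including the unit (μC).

Initial: C1(6μF, Q=16μC, V=2.67V), C2(1μF, Q=10μC, V=10.00V), C3(4μF, Q=14μC, V=3.50V)
Op 1: CLOSE 2-3: Q_total=24.00, C_total=5.00, V=4.80; Q2=4.80, Q3=19.20; dissipated=16.900
Op 2: CLOSE 1-3: Q_total=35.20, C_total=10.00, V=3.52; Q1=21.12, Q3=14.08; dissipated=5.461
Op 3: CLOSE 1-2: Q_total=25.92, C_total=7.00, V=3.70; Q1=22.22, Q2=3.70; dissipated=0.702
Op 4: CLOSE 1-3: Q_total=36.30, C_total=10.00, V=3.63; Q1=21.78, Q3=14.52; dissipated=0.040
Final charges: Q1=21.78, Q2=3.70, Q3=14.52

Answer: 14.52 μC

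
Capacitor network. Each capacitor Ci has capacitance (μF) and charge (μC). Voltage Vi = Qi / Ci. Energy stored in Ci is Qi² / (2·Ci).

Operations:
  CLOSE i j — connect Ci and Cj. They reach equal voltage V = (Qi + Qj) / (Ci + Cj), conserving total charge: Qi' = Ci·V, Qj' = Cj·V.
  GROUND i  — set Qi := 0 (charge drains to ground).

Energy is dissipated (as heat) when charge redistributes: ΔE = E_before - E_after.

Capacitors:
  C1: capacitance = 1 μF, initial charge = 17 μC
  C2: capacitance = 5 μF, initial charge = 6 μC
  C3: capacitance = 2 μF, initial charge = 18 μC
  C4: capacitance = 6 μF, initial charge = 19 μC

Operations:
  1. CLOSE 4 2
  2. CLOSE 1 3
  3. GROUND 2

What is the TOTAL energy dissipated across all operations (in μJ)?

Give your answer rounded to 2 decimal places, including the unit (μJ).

Answer: 39.52 μJ

Derivation:
Initial: C1(1μF, Q=17μC, V=17.00V), C2(5μF, Q=6μC, V=1.20V), C3(2μF, Q=18μC, V=9.00V), C4(6μF, Q=19μC, V=3.17V)
Op 1: CLOSE 4-2: Q_total=25.00, C_total=11.00, V=2.27; Q4=13.64, Q2=11.36; dissipated=5.274
Op 2: CLOSE 1-3: Q_total=35.00, C_total=3.00, V=11.67; Q1=11.67, Q3=23.33; dissipated=21.333
Op 3: GROUND 2: Q2=0; energy lost=12.913
Total dissipated: 39.521 μJ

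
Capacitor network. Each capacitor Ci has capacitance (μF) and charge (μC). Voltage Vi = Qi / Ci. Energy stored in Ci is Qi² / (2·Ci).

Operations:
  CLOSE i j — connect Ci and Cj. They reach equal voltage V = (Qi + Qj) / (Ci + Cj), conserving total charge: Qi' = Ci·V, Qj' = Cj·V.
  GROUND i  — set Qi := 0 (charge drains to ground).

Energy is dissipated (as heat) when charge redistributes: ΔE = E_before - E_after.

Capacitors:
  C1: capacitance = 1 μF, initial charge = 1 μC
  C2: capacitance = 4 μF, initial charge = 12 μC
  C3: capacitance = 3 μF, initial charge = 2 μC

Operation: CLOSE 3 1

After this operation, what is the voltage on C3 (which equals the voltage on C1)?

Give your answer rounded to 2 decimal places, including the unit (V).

Initial: C1(1μF, Q=1μC, V=1.00V), C2(4μF, Q=12μC, V=3.00V), C3(3μF, Q=2μC, V=0.67V)
Op 1: CLOSE 3-1: Q_total=3.00, C_total=4.00, V=0.75; Q3=2.25, Q1=0.75; dissipated=0.042

Answer: 0.75 V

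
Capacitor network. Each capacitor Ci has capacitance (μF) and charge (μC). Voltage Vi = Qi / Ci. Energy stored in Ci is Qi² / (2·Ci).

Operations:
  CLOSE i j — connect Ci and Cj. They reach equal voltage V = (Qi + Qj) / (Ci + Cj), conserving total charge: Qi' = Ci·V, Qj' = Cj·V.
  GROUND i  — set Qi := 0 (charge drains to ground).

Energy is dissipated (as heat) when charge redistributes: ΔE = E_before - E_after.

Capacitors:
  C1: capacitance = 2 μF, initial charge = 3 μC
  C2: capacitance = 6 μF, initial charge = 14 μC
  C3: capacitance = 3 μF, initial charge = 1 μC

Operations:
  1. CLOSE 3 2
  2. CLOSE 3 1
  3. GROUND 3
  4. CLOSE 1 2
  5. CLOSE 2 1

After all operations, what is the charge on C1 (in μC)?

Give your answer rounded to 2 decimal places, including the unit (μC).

Initial: C1(2μF, Q=3μC, V=1.50V), C2(6μF, Q=14μC, V=2.33V), C3(3μF, Q=1μC, V=0.33V)
Op 1: CLOSE 3-2: Q_total=15.00, C_total=9.00, V=1.67; Q3=5.00, Q2=10.00; dissipated=4.000
Op 2: CLOSE 3-1: Q_total=8.00, C_total=5.00, V=1.60; Q3=4.80, Q1=3.20; dissipated=0.017
Op 3: GROUND 3: Q3=0; energy lost=3.840
Op 4: CLOSE 1-2: Q_total=13.20, C_total=8.00, V=1.65; Q1=3.30, Q2=9.90; dissipated=0.003
Op 5: CLOSE 2-1: Q_total=13.20, C_total=8.00, V=1.65; Q2=9.90, Q1=3.30; dissipated=0.000
Final charges: Q1=3.30, Q2=9.90, Q3=0.00

Answer: 3.30 μC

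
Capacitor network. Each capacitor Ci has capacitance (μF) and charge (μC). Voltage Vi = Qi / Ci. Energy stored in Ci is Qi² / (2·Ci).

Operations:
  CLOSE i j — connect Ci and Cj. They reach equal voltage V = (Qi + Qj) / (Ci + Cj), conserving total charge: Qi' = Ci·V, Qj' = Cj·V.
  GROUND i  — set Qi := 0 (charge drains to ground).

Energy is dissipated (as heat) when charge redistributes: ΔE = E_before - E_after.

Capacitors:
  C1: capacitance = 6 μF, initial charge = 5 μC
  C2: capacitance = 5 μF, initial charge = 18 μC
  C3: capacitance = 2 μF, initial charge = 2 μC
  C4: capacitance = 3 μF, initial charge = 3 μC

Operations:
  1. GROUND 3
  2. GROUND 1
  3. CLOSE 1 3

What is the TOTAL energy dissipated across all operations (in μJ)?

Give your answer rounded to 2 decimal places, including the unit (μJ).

Initial: C1(6μF, Q=5μC, V=0.83V), C2(5μF, Q=18μC, V=3.60V), C3(2μF, Q=2μC, V=1.00V), C4(3μF, Q=3μC, V=1.00V)
Op 1: GROUND 3: Q3=0; energy lost=1.000
Op 2: GROUND 1: Q1=0; energy lost=2.083
Op 3: CLOSE 1-3: Q_total=0.00, C_total=8.00, V=0.00; Q1=0.00, Q3=0.00; dissipated=0.000
Total dissipated: 3.083 μJ

Answer: 3.08 μJ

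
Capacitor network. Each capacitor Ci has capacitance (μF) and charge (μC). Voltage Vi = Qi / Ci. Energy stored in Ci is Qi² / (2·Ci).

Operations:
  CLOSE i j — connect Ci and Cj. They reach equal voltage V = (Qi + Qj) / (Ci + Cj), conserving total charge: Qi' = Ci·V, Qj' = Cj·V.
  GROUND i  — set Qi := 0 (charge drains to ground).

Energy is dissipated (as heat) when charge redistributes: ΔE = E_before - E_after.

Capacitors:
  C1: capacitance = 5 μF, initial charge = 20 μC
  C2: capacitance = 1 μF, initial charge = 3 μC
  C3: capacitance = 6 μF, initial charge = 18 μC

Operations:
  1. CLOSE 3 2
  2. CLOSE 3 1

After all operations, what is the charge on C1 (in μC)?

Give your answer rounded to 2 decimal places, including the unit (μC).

Initial: C1(5μF, Q=20μC, V=4.00V), C2(1μF, Q=3μC, V=3.00V), C3(6μF, Q=18μC, V=3.00V)
Op 1: CLOSE 3-2: Q_total=21.00, C_total=7.00, V=3.00; Q3=18.00, Q2=3.00; dissipated=0.000
Op 2: CLOSE 3-1: Q_total=38.00, C_total=11.00, V=3.45; Q3=20.73, Q1=17.27; dissipated=1.364
Final charges: Q1=17.27, Q2=3.00, Q3=20.73

Answer: 17.27 μC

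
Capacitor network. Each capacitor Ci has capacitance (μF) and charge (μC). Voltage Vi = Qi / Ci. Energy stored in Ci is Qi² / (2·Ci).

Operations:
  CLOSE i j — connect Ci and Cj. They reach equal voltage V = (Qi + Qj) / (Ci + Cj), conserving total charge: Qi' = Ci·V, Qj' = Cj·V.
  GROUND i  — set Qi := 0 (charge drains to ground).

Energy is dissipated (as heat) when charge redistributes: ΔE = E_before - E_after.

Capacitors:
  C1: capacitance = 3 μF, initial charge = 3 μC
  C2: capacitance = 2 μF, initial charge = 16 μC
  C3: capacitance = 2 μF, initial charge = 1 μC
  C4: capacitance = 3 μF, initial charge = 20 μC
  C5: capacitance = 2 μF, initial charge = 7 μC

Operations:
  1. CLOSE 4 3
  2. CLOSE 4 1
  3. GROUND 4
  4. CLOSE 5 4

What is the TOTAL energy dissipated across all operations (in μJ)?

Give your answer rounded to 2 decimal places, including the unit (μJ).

Answer: 47.99 μJ

Derivation:
Initial: C1(3μF, Q=3μC, V=1.00V), C2(2μF, Q=16μC, V=8.00V), C3(2μF, Q=1μC, V=0.50V), C4(3μF, Q=20μC, V=6.67V), C5(2μF, Q=7μC, V=3.50V)
Op 1: CLOSE 4-3: Q_total=21.00, C_total=5.00, V=4.20; Q4=12.60, Q3=8.40; dissipated=22.817
Op 2: CLOSE 4-1: Q_total=15.60, C_total=6.00, V=2.60; Q4=7.80, Q1=7.80; dissipated=7.680
Op 3: GROUND 4: Q4=0; energy lost=10.140
Op 4: CLOSE 5-4: Q_total=7.00, C_total=5.00, V=1.40; Q5=2.80, Q4=4.20; dissipated=7.350
Total dissipated: 47.987 μJ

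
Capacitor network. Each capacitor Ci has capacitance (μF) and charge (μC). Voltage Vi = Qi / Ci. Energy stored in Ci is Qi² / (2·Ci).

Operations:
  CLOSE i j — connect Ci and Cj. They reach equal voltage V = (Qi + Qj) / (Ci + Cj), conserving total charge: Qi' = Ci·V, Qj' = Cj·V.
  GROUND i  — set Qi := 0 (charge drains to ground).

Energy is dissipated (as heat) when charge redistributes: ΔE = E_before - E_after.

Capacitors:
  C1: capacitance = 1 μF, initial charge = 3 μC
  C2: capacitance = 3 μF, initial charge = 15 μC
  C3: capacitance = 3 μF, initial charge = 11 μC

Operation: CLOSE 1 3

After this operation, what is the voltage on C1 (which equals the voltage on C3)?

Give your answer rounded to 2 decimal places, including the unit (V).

Initial: C1(1μF, Q=3μC, V=3.00V), C2(3μF, Q=15μC, V=5.00V), C3(3μF, Q=11μC, V=3.67V)
Op 1: CLOSE 1-3: Q_total=14.00, C_total=4.00, V=3.50; Q1=3.50, Q3=10.50; dissipated=0.167

Answer: 3.50 V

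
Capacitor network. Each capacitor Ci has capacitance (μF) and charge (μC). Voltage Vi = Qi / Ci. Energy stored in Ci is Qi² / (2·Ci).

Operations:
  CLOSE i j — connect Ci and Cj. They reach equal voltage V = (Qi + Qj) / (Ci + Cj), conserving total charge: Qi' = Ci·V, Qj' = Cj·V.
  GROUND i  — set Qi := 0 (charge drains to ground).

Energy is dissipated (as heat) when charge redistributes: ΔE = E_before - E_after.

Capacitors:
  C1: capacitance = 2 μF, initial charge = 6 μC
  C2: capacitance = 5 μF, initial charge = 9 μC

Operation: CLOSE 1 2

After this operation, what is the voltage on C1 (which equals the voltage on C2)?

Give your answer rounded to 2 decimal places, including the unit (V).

Initial: C1(2μF, Q=6μC, V=3.00V), C2(5μF, Q=9μC, V=1.80V)
Op 1: CLOSE 1-2: Q_total=15.00, C_total=7.00, V=2.14; Q1=4.29, Q2=10.71; dissipated=1.029

Answer: 2.14 V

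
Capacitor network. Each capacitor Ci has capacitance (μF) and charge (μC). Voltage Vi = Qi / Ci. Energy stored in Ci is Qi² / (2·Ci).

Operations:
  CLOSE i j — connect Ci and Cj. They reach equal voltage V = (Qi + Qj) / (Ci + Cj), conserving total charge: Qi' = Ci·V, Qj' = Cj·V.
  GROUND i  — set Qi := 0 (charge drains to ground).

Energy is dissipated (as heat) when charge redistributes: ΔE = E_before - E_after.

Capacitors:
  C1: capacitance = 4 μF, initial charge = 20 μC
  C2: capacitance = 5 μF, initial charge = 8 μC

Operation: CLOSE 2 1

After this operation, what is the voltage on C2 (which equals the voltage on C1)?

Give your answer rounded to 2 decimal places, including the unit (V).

Answer: 3.11 V

Derivation:
Initial: C1(4μF, Q=20μC, V=5.00V), C2(5μF, Q=8μC, V=1.60V)
Op 1: CLOSE 2-1: Q_total=28.00, C_total=9.00, V=3.11; Q2=15.56, Q1=12.44; dissipated=12.844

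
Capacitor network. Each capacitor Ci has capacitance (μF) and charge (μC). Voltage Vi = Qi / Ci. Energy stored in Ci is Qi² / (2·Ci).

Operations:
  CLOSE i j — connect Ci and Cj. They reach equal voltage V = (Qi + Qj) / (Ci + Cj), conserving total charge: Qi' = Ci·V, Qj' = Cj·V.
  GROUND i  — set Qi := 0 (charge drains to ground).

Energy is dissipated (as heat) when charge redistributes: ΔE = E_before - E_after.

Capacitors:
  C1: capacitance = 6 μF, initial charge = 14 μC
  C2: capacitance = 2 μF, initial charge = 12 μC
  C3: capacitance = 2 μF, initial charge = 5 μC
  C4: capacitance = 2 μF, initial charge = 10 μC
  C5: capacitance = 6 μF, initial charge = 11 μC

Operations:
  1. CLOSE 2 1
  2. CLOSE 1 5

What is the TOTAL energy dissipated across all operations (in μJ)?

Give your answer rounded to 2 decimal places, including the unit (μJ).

Initial: C1(6μF, Q=14μC, V=2.33V), C2(2μF, Q=12μC, V=6.00V), C3(2μF, Q=5μC, V=2.50V), C4(2μF, Q=10μC, V=5.00V), C5(6μF, Q=11μC, V=1.83V)
Op 1: CLOSE 2-1: Q_total=26.00, C_total=8.00, V=3.25; Q2=6.50, Q1=19.50; dissipated=10.083
Op 2: CLOSE 1-5: Q_total=30.50, C_total=12.00, V=2.54; Q1=15.25, Q5=15.25; dissipated=3.010
Total dissipated: 13.094 μJ

Answer: 13.09 μJ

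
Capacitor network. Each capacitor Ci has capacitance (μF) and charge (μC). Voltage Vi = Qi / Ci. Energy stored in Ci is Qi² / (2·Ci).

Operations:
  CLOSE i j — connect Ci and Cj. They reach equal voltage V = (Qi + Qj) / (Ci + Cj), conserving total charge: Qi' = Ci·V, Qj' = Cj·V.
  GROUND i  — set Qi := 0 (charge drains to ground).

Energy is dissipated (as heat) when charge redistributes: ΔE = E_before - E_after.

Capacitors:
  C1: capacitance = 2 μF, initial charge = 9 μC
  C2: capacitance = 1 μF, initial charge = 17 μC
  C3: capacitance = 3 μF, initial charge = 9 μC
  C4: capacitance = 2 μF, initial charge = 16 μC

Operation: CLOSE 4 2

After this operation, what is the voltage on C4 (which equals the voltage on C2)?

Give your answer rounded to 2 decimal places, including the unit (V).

Answer: 11.00 V

Derivation:
Initial: C1(2μF, Q=9μC, V=4.50V), C2(1μF, Q=17μC, V=17.00V), C3(3μF, Q=9μC, V=3.00V), C4(2μF, Q=16μC, V=8.00V)
Op 1: CLOSE 4-2: Q_total=33.00, C_total=3.00, V=11.00; Q4=22.00, Q2=11.00; dissipated=27.000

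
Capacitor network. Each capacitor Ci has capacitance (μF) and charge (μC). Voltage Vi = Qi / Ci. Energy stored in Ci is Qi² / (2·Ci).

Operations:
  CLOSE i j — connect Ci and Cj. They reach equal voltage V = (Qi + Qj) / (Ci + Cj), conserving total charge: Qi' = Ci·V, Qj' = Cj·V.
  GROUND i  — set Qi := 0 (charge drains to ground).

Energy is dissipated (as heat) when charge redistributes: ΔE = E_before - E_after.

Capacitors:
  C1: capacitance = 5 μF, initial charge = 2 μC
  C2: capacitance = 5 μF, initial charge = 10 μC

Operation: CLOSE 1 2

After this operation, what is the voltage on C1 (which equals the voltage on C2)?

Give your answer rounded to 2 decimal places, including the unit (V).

Initial: C1(5μF, Q=2μC, V=0.40V), C2(5μF, Q=10μC, V=2.00V)
Op 1: CLOSE 1-2: Q_total=12.00, C_total=10.00, V=1.20; Q1=6.00, Q2=6.00; dissipated=3.200

Answer: 1.20 V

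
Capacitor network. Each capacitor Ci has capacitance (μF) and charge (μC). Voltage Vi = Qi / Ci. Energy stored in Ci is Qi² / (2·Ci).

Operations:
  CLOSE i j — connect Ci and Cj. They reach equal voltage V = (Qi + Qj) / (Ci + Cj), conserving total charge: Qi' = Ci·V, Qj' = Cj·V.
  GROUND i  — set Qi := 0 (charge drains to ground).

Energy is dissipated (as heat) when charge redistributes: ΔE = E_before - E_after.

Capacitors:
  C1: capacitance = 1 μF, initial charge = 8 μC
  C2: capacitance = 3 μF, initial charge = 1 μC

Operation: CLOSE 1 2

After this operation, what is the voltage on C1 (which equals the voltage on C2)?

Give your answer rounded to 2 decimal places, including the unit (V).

Initial: C1(1μF, Q=8μC, V=8.00V), C2(3μF, Q=1μC, V=0.33V)
Op 1: CLOSE 1-2: Q_total=9.00, C_total=4.00, V=2.25; Q1=2.25, Q2=6.75; dissipated=22.042

Answer: 2.25 V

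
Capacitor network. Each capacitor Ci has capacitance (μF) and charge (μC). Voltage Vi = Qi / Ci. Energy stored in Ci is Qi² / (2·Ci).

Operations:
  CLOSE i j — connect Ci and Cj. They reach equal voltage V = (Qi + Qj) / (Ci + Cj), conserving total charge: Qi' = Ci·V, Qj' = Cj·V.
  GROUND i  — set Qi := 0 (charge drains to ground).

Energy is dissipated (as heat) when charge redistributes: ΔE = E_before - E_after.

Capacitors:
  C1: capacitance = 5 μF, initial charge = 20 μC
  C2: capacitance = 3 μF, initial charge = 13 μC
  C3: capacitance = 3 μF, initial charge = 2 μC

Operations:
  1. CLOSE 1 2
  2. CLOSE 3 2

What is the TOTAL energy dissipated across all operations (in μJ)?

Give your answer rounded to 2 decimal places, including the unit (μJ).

Answer: 9.07 μJ

Derivation:
Initial: C1(5μF, Q=20μC, V=4.00V), C2(3μF, Q=13μC, V=4.33V), C3(3μF, Q=2μC, V=0.67V)
Op 1: CLOSE 1-2: Q_total=33.00, C_total=8.00, V=4.12; Q1=20.62, Q2=12.38; dissipated=0.104
Op 2: CLOSE 3-2: Q_total=14.38, C_total=6.00, V=2.40; Q3=7.19, Q2=7.19; dissipated=8.970
Total dissipated: 9.074 μJ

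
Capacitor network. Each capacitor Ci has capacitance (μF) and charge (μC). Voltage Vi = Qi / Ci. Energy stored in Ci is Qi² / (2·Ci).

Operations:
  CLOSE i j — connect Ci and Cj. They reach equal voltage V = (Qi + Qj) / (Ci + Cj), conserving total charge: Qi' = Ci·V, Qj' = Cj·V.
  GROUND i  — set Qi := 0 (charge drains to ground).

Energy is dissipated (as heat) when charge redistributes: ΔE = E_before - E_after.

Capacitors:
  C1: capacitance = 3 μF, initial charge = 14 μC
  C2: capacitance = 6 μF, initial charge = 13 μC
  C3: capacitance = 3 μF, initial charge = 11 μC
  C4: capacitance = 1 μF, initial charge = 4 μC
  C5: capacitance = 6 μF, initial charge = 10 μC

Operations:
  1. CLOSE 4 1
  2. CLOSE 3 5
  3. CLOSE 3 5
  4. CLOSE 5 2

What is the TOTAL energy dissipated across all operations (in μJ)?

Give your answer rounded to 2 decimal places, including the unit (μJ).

Initial: C1(3μF, Q=14μC, V=4.67V), C2(6μF, Q=13μC, V=2.17V), C3(3μF, Q=11μC, V=3.67V), C4(1μF, Q=4μC, V=4.00V), C5(6μF, Q=10μC, V=1.67V)
Op 1: CLOSE 4-1: Q_total=18.00, C_total=4.00, V=4.50; Q4=4.50, Q1=13.50; dissipated=0.167
Op 2: CLOSE 3-5: Q_total=21.00, C_total=9.00, V=2.33; Q3=7.00, Q5=14.00; dissipated=4.000
Op 3: CLOSE 3-5: Q_total=21.00, C_total=9.00, V=2.33; Q3=7.00, Q5=14.00; dissipated=0.000
Op 4: CLOSE 5-2: Q_total=27.00, C_total=12.00, V=2.25; Q5=13.50, Q2=13.50; dissipated=0.042
Total dissipated: 4.208 μJ

Answer: 4.21 μJ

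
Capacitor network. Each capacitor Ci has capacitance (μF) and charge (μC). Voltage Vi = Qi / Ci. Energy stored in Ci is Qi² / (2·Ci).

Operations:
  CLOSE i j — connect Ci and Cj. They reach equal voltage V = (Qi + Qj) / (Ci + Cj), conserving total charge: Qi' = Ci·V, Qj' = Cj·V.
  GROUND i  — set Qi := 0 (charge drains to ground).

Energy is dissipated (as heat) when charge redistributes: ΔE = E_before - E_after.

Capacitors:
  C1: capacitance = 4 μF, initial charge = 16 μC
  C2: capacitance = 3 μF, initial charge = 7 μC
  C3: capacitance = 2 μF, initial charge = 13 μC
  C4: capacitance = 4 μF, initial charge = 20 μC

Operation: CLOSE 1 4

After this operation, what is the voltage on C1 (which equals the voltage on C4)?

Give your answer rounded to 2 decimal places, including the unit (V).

Answer: 4.50 V

Derivation:
Initial: C1(4μF, Q=16μC, V=4.00V), C2(3μF, Q=7μC, V=2.33V), C3(2μF, Q=13μC, V=6.50V), C4(4μF, Q=20μC, V=5.00V)
Op 1: CLOSE 1-4: Q_total=36.00, C_total=8.00, V=4.50; Q1=18.00, Q4=18.00; dissipated=1.000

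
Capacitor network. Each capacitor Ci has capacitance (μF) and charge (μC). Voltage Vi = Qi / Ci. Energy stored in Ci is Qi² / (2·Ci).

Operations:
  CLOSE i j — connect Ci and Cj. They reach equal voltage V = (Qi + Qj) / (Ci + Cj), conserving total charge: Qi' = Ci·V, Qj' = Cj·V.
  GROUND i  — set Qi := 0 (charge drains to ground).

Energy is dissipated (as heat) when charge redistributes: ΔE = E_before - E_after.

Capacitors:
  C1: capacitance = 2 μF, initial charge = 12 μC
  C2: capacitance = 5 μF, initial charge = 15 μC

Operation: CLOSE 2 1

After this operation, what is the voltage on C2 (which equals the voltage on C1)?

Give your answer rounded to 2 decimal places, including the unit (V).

Initial: C1(2μF, Q=12μC, V=6.00V), C2(5μF, Q=15μC, V=3.00V)
Op 1: CLOSE 2-1: Q_total=27.00, C_total=7.00, V=3.86; Q2=19.29, Q1=7.71; dissipated=6.429

Answer: 3.86 V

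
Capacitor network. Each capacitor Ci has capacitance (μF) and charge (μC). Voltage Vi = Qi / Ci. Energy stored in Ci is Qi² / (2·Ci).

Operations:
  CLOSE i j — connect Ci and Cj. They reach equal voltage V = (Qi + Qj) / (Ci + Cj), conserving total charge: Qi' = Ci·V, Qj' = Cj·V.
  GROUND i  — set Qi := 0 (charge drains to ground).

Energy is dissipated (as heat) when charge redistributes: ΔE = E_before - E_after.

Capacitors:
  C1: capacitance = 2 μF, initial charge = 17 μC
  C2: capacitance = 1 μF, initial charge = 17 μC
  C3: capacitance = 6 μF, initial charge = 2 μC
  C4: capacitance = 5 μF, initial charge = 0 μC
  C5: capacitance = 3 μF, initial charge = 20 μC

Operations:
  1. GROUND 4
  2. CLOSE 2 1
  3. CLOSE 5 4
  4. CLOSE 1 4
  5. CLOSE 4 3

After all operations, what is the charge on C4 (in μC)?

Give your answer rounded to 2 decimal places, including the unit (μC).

Answer: 12.33 μC

Derivation:
Initial: C1(2μF, Q=17μC, V=8.50V), C2(1μF, Q=17μC, V=17.00V), C3(6μF, Q=2μC, V=0.33V), C4(5μF, Q=0μC, V=0.00V), C5(3μF, Q=20μC, V=6.67V)
Op 1: GROUND 4: Q4=0; energy lost=0.000
Op 2: CLOSE 2-1: Q_total=34.00, C_total=3.00, V=11.33; Q2=11.33, Q1=22.67; dissipated=24.083
Op 3: CLOSE 5-4: Q_total=20.00, C_total=8.00, V=2.50; Q5=7.50, Q4=12.50; dissipated=41.667
Op 4: CLOSE 1-4: Q_total=35.17, C_total=7.00, V=5.02; Q1=10.05, Q4=25.12; dissipated=55.734
Op 5: CLOSE 4-3: Q_total=27.12, C_total=11.00, V=2.47; Q4=12.33, Q3=14.79; dissipated=30.001
Final charges: Q1=10.05, Q2=11.33, Q3=14.79, Q4=12.33, Q5=7.50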